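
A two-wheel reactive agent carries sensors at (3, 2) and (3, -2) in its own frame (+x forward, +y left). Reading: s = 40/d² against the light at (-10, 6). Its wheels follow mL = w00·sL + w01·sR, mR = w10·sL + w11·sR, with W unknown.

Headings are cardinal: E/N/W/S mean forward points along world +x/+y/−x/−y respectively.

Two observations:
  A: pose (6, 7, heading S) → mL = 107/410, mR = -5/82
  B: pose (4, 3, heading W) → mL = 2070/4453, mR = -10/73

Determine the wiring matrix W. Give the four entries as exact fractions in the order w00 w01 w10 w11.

1/2 1 -1/2 0

obs A: pose=(6,7,S) → sL=5/41, sR=1/5, mL=107/410, mR=-5/82
obs B: pose=(4,3,W) → sL=20/73, sR=20/61, mL=2070/4453, mR=-10/73
sensor matrix S = [[5/41, 1/5], [20/73, 20/61]]; det S = -2704/182573
solve [mL_A; mL_B] = S·[w00; w01] and [mR_A; mR_B] = S·[w10; w11]:
  w00 = 1/2, w01 = 1, w10 = -1/2, w11 = 0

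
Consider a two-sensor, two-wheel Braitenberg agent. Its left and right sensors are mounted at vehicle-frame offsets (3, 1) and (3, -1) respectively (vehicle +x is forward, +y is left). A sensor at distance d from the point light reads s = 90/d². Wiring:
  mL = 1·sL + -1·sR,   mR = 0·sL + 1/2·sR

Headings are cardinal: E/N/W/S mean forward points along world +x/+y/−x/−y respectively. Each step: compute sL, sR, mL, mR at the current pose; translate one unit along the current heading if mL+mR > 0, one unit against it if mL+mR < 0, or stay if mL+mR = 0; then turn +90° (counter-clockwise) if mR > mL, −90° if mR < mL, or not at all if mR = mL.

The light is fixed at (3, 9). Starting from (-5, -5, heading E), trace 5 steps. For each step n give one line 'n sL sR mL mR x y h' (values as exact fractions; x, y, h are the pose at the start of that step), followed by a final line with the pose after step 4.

0 45/97 9/25 252/2425 9/50 -5 -5 E
1 18/37 90/157 -504/5809 45/157 -4 -5 N
2 45/148 45/122 -585/9028 45/244 -4 -4 W
3 18/61 90/337 576/20557 45/337 -5 -4 S
4 45/97 9/25 252/2425 9/50 -5 -5 E
final -4 -5 N

n=0: pose=(-5,-5,E); sL=45/97, sR=9/25; mL=252/2425, mR=9/50; mL+mR=1377/4850 → advance +1; mR−mL=369/4850 → turn +1·90°
n=1: pose=(-4,-5,N); sL=18/37, sR=90/157; mL=-504/5809, mR=45/157; mL+mR=1161/5809 → advance +1; mR−mL=2169/5809 → turn +1·90°
n=2: pose=(-4,-4,W); sL=45/148, sR=45/122; mL=-585/9028, mR=45/244; mL+mR=270/2257 → advance +1; mR−mL=1125/4514 → turn +1·90°
n=3: pose=(-5,-4,S); sL=18/61, sR=90/337; mL=576/20557, mR=45/337; mL+mR=3321/20557 → advance +1; mR−mL=2169/20557 → turn +1·90°
n=4: pose=(-5,-5,E); sL=45/97, sR=9/25; mL=252/2425, mR=9/50; mL+mR=1377/4850 → advance +1; mR−mL=369/4850 → turn +1·90°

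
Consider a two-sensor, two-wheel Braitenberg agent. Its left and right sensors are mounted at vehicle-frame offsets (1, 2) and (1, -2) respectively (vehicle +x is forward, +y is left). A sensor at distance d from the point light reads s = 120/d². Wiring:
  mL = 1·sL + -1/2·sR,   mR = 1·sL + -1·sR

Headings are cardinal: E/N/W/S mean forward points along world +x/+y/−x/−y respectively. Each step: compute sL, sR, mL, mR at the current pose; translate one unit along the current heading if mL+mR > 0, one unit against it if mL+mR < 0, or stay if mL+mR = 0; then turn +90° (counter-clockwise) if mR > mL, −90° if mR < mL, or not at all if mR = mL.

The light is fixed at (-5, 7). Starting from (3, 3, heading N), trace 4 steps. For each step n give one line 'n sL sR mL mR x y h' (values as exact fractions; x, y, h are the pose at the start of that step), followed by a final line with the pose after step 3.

0 8/3 120/109 692/327 512/327 3 3 N
1 60/41 60/53 1950/2173 720/2173 3 4 E
2 120/137 24/13 -84/1781 -1728/1781 4 4 S
3 3/2 15/8 9/16 -3/8 4 5 W
final 3 5 N

n=0: pose=(3,3,N); sL=8/3, sR=120/109; mL=692/327, mR=512/327; mL+mR=1204/327 → advance +1; mR−mL=-60/109 → turn -1·90°
n=1: pose=(3,4,E); sL=60/41, sR=60/53; mL=1950/2173, mR=720/2173; mL+mR=2670/2173 → advance +1; mR−mL=-30/53 → turn -1·90°
n=2: pose=(4,4,S); sL=120/137, sR=24/13; mL=-84/1781, mR=-1728/1781; mL+mR=-1812/1781 → advance -1; mR−mL=-12/13 → turn -1·90°
n=3: pose=(4,5,W); sL=3/2, sR=15/8; mL=9/16, mR=-3/8; mL+mR=3/16 → advance +1; mR−mL=-15/16 → turn -1·90°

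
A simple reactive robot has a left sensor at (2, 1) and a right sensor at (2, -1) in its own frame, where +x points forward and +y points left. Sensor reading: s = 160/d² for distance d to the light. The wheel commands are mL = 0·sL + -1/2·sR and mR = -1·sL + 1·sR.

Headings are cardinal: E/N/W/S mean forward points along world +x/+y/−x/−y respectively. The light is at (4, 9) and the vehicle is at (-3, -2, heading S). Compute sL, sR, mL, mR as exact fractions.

left sensor world pos  = (-2, -4); dL² = 205
right sensor world pos = (-4, -4); dR² = 233
sL = 160/205 = 32/41
sR = 160/233 = 160/233
mL = 0·sL + -1/2·sR = -80/233
mR = -1·sL + 1·sR = -896/9553

32/41 160/233 -80/233 -896/9553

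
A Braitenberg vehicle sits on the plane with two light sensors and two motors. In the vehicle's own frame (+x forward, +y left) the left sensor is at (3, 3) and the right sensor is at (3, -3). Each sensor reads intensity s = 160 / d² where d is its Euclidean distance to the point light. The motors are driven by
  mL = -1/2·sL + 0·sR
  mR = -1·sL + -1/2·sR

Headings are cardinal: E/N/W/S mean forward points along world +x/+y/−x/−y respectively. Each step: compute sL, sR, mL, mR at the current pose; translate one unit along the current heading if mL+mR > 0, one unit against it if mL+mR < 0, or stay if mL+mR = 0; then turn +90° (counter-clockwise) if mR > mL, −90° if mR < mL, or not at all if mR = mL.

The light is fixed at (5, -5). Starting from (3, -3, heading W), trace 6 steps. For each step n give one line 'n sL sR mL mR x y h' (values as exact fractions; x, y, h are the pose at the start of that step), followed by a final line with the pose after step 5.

n=0: pose=(3,-3,W); sL=80/13, sR=16/5; mL=-40/13, mR=-504/65; mL+mR=-704/65 → advance -1; mR−mL=-304/65 → turn -1·90°
n=1: pose=(4,-3,N); sL=160/41, sR=160/29; mL=-80/41, mR=-7920/1189; mL+mR=-10240/1189 → advance -1; mR−mL=-5600/1189 → turn -1·90°
n=2: pose=(4,-4,E); sL=8, sR=20; mL=-4, mR=-18; mL+mR=-22 → advance -1; mR−mL=-14 → turn -1·90°
n=3: pose=(3,-4,S); sL=32, sR=160/29; mL=-16, mR=-1008/29; mL+mR=-1472/29 → advance -1; mR−mL=-544/29 → turn -1·90°
n=4: pose=(3,-3,W); sL=80/13, sR=16/5; mL=-40/13, mR=-504/65; mL+mR=-704/65 → advance -1; mR−mL=-304/65 → turn -1·90°
n=5: pose=(4,-3,N); sL=160/41, sR=160/29; mL=-80/41, mR=-7920/1189; mL+mR=-10240/1189 → advance -1; mR−mL=-5600/1189 → turn -1·90°

0 80/13 16/5 -40/13 -504/65 3 -3 W
1 160/41 160/29 -80/41 -7920/1189 4 -3 N
2 8 20 -4 -18 4 -4 E
3 32 160/29 -16 -1008/29 3 -4 S
4 80/13 16/5 -40/13 -504/65 3 -3 W
5 160/41 160/29 -80/41 -7920/1189 4 -3 N
final 4 -4 E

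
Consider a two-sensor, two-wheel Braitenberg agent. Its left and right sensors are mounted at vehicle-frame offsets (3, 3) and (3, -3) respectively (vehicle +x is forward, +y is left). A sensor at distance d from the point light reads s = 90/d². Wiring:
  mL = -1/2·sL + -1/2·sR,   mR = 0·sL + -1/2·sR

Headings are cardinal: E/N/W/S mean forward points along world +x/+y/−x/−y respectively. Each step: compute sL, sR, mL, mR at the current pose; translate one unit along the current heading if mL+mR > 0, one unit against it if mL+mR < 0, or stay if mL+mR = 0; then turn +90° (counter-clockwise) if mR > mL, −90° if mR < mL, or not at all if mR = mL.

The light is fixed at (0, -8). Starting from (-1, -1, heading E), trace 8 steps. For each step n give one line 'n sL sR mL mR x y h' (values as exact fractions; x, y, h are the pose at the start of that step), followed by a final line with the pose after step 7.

n=0: pose=(-1,-1,E); sL=45/52, sR=9/2; mL=-279/104, mR=-9/4; mL+mR=-513/104 → advance -1; mR−mL=45/104 → turn +1·90°
n=1: pose=(-2,-1,N); sL=18/25, sR=90/101; mL=-2034/2525, mR=-45/101; mL+mR=-3159/2525 → advance -1; mR−mL=9/25 → turn +1·90°
n=2: pose=(-2,-2,W); sL=45/17, sR=45/53; mL=-1575/901, mR=-45/106; mL+mR=-3915/1802 → advance -1; mR−mL=45/34 → turn +1·90°
n=3: pose=(-1,-2,S); sL=90/13, sR=18/5; mL=-342/65, mR=-9/5; mL+mR=-459/65 → advance -1; mR−mL=45/13 → turn +1·90°
n=4: pose=(-1,-1,E); sL=45/52, sR=9/2; mL=-279/104, mR=-9/4; mL+mR=-513/104 → advance -1; mR−mL=45/104 → turn +1·90°
n=5: pose=(-2,-1,N); sL=18/25, sR=90/101; mL=-2034/2525, mR=-45/101; mL+mR=-3159/2525 → advance -1; mR−mL=9/25 → turn +1·90°
n=6: pose=(-2,-2,W); sL=45/17, sR=45/53; mL=-1575/901, mR=-45/106; mL+mR=-3915/1802 → advance -1; mR−mL=45/34 → turn +1·90°
n=7: pose=(-1,-2,S); sL=90/13, sR=18/5; mL=-342/65, mR=-9/5; mL+mR=-459/65 → advance -1; mR−mL=45/13 → turn +1·90°

0 45/52 9/2 -279/104 -9/4 -1 -1 E
1 18/25 90/101 -2034/2525 -45/101 -2 -1 N
2 45/17 45/53 -1575/901 -45/106 -2 -2 W
3 90/13 18/5 -342/65 -9/5 -1 -2 S
4 45/52 9/2 -279/104 -9/4 -1 -1 E
5 18/25 90/101 -2034/2525 -45/101 -2 -1 N
6 45/17 45/53 -1575/901 -45/106 -2 -2 W
7 90/13 18/5 -342/65 -9/5 -1 -2 S
final -1 -1 E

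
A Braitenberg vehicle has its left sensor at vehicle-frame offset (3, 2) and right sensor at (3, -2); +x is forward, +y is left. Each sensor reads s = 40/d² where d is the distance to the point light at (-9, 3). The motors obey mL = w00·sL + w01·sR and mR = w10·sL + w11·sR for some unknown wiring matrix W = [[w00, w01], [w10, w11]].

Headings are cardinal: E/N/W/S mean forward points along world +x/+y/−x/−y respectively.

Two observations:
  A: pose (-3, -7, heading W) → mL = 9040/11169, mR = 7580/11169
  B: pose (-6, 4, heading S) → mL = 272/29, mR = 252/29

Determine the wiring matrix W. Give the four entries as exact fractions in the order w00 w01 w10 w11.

1 1 1/2 1

obs A: pose=(-3,-7,W) → sL=40/153, sR=40/73, mL=9040/11169, mR=7580/11169
obs B: pose=(-6,4,S) → sL=40/29, sR=8, mL=272/29, mR=252/29
sensor matrix S = [[40/153, 40/73], [40/29, 8]]; det S = 432640/323901
solve [mL_A; mL_B] = S·[w00; w01] and [mR_A; mR_B] = S·[w10; w11]:
  w00 = 1, w01 = 1, w10 = 1/2, w11 = 1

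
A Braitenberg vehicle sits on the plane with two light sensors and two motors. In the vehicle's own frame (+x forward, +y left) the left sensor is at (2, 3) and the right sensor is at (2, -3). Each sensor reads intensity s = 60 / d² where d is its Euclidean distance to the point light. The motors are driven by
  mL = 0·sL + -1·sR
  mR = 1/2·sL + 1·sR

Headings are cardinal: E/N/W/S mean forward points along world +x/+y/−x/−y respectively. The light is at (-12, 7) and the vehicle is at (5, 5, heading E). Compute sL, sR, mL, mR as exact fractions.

left sensor world pos  = (7, 8); dL² = 362
right sensor world pos = (7, 2); dR² = 386
sL = 60/362 = 30/181
sR = 60/386 = 30/193
mL = 0·sL + -1·sR = -30/193
mR = 1/2·sL + 1·sR = 8325/34933

30/181 30/193 -30/193 8325/34933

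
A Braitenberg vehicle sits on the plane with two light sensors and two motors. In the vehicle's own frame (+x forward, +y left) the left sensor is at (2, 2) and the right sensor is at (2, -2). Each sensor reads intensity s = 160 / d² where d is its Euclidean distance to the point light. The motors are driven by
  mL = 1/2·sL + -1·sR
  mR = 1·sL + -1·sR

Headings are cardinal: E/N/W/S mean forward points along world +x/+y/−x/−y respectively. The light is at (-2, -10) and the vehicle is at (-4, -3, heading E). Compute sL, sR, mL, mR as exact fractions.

left sensor world pos  = (-2, -1); dL² = 81
right sensor world pos = (-2, -5); dR² = 25
sL = 160/81 = 160/81
sR = 160/25 = 32/5
mL = 1/2·sL + -1·sR = -2192/405
mR = 1·sL + -1·sR = -1792/405

160/81 32/5 -2192/405 -1792/405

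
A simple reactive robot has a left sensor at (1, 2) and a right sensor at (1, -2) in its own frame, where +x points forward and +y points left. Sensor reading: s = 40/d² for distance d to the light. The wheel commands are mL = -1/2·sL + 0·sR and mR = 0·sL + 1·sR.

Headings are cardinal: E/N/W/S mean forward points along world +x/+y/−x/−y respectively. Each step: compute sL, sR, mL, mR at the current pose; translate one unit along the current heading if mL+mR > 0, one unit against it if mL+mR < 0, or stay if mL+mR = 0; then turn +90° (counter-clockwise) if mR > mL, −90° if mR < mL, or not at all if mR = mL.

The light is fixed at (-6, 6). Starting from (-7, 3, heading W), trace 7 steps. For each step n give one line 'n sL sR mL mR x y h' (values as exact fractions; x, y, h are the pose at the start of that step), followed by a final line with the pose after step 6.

0 40/29 8 -20/29 8 -7 3 W
1 5/2 5/4 -5/4 5/4 -8 3 S
2 20 20/13 -10 20/13 -8 3 E
3 40/29 8 -20/29 8 -9 3 N
4 5/4 5/2 -5/8 5/2 -9 4 W
5 40/13 8/9 -20/13 8/9 -10 4 S
6 4 20/9 -2 20/9 -10 5 E
final -9 5 N

n=0: pose=(-7,3,W); sL=40/29, sR=8; mL=-20/29, mR=8; mL+mR=212/29 → advance +1; mR−mL=252/29 → turn +1·90°
n=1: pose=(-8,3,S); sL=5/2, sR=5/4; mL=-5/4, mR=5/4; mL+mR=0 → advance +0; mR−mL=5/2 → turn +1·90°
n=2: pose=(-8,3,E); sL=20, sR=20/13; mL=-10, mR=20/13; mL+mR=-110/13 → advance -1; mR−mL=150/13 → turn +1·90°
n=3: pose=(-9,3,N); sL=40/29, sR=8; mL=-20/29, mR=8; mL+mR=212/29 → advance +1; mR−mL=252/29 → turn +1·90°
n=4: pose=(-9,4,W); sL=5/4, sR=5/2; mL=-5/8, mR=5/2; mL+mR=15/8 → advance +1; mR−mL=25/8 → turn +1·90°
n=5: pose=(-10,4,S); sL=40/13, sR=8/9; mL=-20/13, mR=8/9; mL+mR=-76/117 → advance -1; mR−mL=284/117 → turn +1·90°
n=6: pose=(-10,5,E); sL=4, sR=20/9; mL=-2, mR=20/9; mL+mR=2/9 → advance +1; mR−mL=38/9 → turn +1·90°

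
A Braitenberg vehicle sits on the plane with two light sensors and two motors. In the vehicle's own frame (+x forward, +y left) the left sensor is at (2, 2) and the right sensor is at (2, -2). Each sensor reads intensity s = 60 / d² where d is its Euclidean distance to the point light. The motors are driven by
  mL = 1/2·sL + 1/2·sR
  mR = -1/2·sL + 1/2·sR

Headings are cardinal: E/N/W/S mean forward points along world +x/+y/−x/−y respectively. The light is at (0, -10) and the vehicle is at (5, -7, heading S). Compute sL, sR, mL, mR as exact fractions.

left sensor world pos  = (7, -9); dL² = 50
right sensor world pos = (3, -9); dR² = 10
sL = 60/50 = 6/5
sR = 60/10 = 6
mL = 1/2·sL + 1/2·sR = 18/5
mR = -1/2·sL + 1/2·sR = 12/5

6/5 6 18/5 12/5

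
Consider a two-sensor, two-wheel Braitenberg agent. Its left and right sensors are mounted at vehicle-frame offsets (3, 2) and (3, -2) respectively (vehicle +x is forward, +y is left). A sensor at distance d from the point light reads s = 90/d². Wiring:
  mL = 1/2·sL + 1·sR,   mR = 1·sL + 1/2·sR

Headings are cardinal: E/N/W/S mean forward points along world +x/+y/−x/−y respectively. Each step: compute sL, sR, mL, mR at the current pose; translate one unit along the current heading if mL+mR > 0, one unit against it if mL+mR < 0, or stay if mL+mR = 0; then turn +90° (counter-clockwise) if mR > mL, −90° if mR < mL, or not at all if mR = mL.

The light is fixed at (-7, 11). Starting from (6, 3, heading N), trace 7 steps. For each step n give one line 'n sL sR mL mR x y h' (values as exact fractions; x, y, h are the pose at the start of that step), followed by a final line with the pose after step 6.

n=0: pose=(6,3,N); sL=45/73, sR=9/25; mL=2439/3650, mR=2907/3650; mL+mR=2673/1825 → advance +1; mR−mL=234/1825 → turn +1·90°
n=1: pose=(6,4,W); sL=90/181, sR=18/25; mL=4383/4525, mR=3879/4525; mL+mR=8262/4525 → advance +1; mR−mL=-504/4525 → turn -1·90°
n=2: pose=(5,4,N); sL=45/58, sR=45/106; mL=4995/6148, mR=6075/6148; mL+mR=5535/3074 → advance +1; mR−mL=270/1537 → turn +1·90°
n=3: pose=(5,5,W); sL=18/29, sR=90/97; mL=3483/2813, mR=3051/2813; mL+mR=6534/2813 → advance +1; mR−mL=-432/2813 → turn -1·90°
n=4: pose=(4,5,N); sL=1, sR=45/89; mL=179/178, mR=223/178; mL+mR=201/89 → advance +1; mR−mL=22/89 → turn +1·90°
n=5: pose=(4,6,W); sL=90/113, sR=90/73; mL=13455/8249, mR=11655/8249; mL+mR=25110/8249 → advance +1; mR−mL=-1800/8249 → turn -1·90°
n=6: pose=(3,6,N); sL=45/34, sR=45/74; mL=3195/2516, mR=4095/2516; mL+mR=3645/1258 → advance +1; mR−mL=225/629 → turn +1·90°

0 45/73 9/25 2439/3650 2907/3650 6 3 N
1 90/181 18/25 4383/4525 3879/4525 6 4 W
2 45/58 45/106 4995/6148 6075/6148 5 4 N
3 18/29 90/97 3483/2813 3051/2813 5 5 W
4 1 45/89 179/178 223/178 4 5 N
5 90/113 90/73 13455/8249 11655/8249 4 6 W
6 45/34 45/74 3195/2516 4095/2516 3 6 N
final 3 7 W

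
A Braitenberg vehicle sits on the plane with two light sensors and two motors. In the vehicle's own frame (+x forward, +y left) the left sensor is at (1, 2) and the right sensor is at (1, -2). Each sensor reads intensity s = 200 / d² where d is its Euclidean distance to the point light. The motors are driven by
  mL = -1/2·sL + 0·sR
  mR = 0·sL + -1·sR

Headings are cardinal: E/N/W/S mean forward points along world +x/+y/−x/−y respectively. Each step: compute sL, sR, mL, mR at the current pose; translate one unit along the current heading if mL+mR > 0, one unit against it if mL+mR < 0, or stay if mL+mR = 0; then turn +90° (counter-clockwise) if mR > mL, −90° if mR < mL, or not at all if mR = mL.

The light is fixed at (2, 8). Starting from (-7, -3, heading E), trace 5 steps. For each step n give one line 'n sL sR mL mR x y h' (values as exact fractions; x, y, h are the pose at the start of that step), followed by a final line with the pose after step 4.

0 40/29 200/233 -20/29 -200/233 -7 -3 E
1 25/26 25/36 -25/52 -25/36 -8 -3 S
2 40/53 40/37 -20/53 -40/37 -8 -2 W
3 100/101 20/13 -50/101 -20/13 -7 -2 N
4 40/29 200/233 -20/29 -200/233 -7 -3 E
final -8 -3 S

n=0: pose=(-7,-3,E); sL=40/29, sR=200/233; mL=-20/29, mR=-200/233; mL+mR=-10460/6757 → advance -1; mR−mL=-1140/6757 → turn -1·90°
n=1: pose=(-8,-3,S); sL=25/26, sR=25/36; mL=-25/52, mR=-25/36; mL+mR=-275/234 → advance -1; mR−mL=-25/117 → turn -1·90°
n=2: pose=(-8,-2,W); sL=40/53, sR=40/37; mL=-20/53, mR=-40/37; mL+mR=-2860/1961 → advance -1; mR−mL=-1380/1961 → turn -1·90°
n=3: pose=(-7,-2,N); sL=100/101, sR=20/13; mL=-50/101, mR=-20/13; mL+mR=-2670/1313 → advance -1; mR−mL=-1370/1313 → turn -1·90°
n=4: pose=(-7,-3,E); sL=40/29, sR=200/233; mL=-20/29, mR=-200/233; mL+mR=-10460/6757 → advance -1; mR−mL=-1140/6757 → turn -1·90°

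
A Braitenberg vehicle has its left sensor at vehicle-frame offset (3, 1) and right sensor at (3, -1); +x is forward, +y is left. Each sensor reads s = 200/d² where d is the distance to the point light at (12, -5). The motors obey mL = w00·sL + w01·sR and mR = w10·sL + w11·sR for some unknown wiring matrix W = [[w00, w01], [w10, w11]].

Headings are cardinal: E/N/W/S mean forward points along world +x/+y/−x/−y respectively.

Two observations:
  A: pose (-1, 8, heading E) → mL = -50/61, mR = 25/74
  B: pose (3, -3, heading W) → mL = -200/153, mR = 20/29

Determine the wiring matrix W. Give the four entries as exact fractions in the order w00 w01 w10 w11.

obs A: pose=(-1,8,E) → sL=25/37, sR=50/61, mL=-50/61, mR=25/74
obs B: pose=(3,-3,W) → sL=40/29, sR=200/153, mL=-200/153, mR=20/29
sensor matrix S = [[25/37, 50/61], [40/29, 200/153]]; det S = -2477000/10014309
solve [mL_A; mL_B] = S·[w00; w01] and [mR_A; mR_B] = S·[w10; w11]:
  w00 = 0, w01 = -1, w10 = 1/2, w11 = 0

0 -1 1/2 0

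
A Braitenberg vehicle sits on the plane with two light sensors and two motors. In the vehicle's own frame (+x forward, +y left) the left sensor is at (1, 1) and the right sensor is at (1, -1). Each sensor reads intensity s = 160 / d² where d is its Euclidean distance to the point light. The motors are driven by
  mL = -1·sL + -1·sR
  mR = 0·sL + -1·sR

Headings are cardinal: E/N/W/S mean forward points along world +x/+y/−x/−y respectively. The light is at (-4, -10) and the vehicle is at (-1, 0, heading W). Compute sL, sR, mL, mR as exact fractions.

left sensor world pos  = (-2, -1); dL² = 85
right sensor world pos = (-2, 1); dR² = 125
sL = 160/85 = 32/17
sR = 160/125 = 32/25
mL = -1·sL + -1·sR = -1344/425
mR = 0·sL + -1·sR = -32/25

32/17 32/25 -1344/425 -32/25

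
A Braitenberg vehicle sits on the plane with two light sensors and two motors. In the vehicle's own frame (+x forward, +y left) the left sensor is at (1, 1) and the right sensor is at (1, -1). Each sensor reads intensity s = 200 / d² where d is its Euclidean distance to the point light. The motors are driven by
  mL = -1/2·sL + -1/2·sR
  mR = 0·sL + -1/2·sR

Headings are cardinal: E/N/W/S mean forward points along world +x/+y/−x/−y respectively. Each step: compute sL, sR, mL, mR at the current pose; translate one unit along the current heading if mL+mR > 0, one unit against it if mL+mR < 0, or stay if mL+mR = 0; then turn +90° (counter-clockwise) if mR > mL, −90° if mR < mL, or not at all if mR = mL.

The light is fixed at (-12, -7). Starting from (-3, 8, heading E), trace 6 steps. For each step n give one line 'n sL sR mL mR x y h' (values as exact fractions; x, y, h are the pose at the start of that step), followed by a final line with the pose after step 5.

n=0: pose=(-3,8,E); sL=50/89, sR=25/37; mL=-4075/6586, mR=-25/74; mL+mR=-3150/3293 → advance -1; mR−mL=25/89 → turn +1·90°
n=1: pose=(-4,8,N); sL=40/61, sR=200/337; mL=-12840/20557, mR=-100/337; mL+mR=-18940/20557 → advance -1; mR−mL=20/61 → turn +1·90°
n=2: pose=(-4,7,W); sL=100/109, sR=100/137; mL=-12300/14933, mR=-50/137; mL+mR=-17750/14933 → advance -1; mR−mL=50/109 → turn +1·90°
n=3: pose=(-3,7,S); sL=200/269, sR=200/233; mL=-50200/62677, mR=-100/233; mL+mR=-77100/62677 → advance -1; mR−mL=100/269 → turn +1·90°
n=4: pose=(-3,8,E); sL=50/89, sR=25/37; mL=-4075/6586, mR=-25/74; mL+mR=-3150/3293 → advance -1; mR−mL=25/89 → turn +1·90°
n=5: pose=(-4,8,N); sL=40/61, sR=200/337; mL=-12840/20557, mR=-100/337; mL+mR=-18940/20557 → advance -1; mR−mL=20/61 → turn +1·90°

0 50/89 25/37 -4075/6586 -25/74 -3 8 E
1 40/61 200/337 -12840/20557 -100/337 -4 8 N
2 100/109 100/137 -12300/14933 -50/137 -4 7 W
3 200/269 200/233 -50200/62677 -100/233 -3 7 S
4 50/89 25/37 -4075/6586 -25/74 -3 8 E
5 40/61 200/337 -12840/20557 -100/337 -4 8 N
final -4 7 W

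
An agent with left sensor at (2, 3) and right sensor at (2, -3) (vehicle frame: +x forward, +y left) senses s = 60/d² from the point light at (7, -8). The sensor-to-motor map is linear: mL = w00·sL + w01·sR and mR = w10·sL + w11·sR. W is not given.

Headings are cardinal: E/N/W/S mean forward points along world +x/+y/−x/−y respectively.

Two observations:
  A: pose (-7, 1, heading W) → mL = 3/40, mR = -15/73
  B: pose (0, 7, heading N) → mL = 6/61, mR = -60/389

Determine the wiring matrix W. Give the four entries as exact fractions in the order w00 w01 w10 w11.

obs A: pose=(-7,1,W) → sL=15/73, sR=3/20, mL=3/40, mR=-15/73
obs B: pose=(0,7,N) → sL=60/389, sR=12/61, mL=6/61, mR=-60/389
sensor matrix S = [[15/73, 3/20], [60/389, 12/61]]; det S = 29943/1732217
solve [mL_A; mL_B] = S·[w00; w01] and [mR_A; mR_B] = S·[w10; w11]:
  w00 = 0, w01 = 1/2, w10 = -1, w11 = 0

0 1/2 -1 0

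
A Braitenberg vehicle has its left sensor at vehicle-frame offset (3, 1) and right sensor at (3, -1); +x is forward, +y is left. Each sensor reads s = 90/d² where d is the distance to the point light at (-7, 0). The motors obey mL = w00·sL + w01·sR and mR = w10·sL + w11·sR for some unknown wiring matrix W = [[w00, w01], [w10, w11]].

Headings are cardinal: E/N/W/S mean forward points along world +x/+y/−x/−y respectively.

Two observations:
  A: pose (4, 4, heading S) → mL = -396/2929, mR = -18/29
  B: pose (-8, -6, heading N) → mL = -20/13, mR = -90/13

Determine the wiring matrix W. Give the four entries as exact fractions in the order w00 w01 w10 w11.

1/2 -1/2 -1 0

obs A: pose=(4,4,S) → sL=18/29, sR=90/101, mL=-396/2929, mR=-18/29
obs B: pose=(-8,-6,N) → sL=90/13, sR=10, mL=-20/13, mR=-90/13
sensor matrix S = [[18/29, 90/101], [90/13, 10]]; det S = 1440/38077
solve [mL_A; mL_B] = S·[w00; w01] and [mR_A; mR_B] = S·[w10; w11]:
  w00 = 1/2, w01 = -1/2, w10 = -1, w11 = 0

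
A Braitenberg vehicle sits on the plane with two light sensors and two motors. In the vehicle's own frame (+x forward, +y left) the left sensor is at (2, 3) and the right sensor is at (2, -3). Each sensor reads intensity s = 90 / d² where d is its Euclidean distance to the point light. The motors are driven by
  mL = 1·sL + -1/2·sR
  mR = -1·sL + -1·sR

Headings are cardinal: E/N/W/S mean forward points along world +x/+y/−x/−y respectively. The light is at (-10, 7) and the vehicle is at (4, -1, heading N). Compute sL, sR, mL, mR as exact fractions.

left sensor world pos  = (1, 1); dL² = 157
right sensor world pos = (7, 1); dR² = 325
sL = 90/157 = 90/157
sR = 90/325 = 18/65
mL = 1·sL + -1/2·sR = 4437/10205
mR = -1·sL + -1·sR = -8676/10205

90/157 18/65 4437/10205 -8676/10205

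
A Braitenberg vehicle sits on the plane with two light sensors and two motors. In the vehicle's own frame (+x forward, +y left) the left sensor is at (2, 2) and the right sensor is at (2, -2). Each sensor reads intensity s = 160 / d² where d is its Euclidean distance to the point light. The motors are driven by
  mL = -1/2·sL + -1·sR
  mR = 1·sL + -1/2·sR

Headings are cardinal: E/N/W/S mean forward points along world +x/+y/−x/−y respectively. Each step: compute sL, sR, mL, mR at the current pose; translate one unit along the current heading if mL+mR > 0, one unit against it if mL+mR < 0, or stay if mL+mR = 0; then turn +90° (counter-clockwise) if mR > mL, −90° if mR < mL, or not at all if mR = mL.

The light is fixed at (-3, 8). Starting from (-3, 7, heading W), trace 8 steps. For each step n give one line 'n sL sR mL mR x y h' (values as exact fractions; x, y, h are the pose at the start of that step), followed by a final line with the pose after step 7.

n=0: pose=(-3,7,W); sL=160/13, sR=32; mL=-496/13, mR=-48/13; mL+mR=-544/13 → advance -1; mR−mL=448/13 → turn +1·90°
n=1: pose=(-2,7,S); sL=80/9, sR=16; mL=-184/9, mR=8/9; mL+mR=-176/9 → advance -1; mR−mL=64/3 → turn +1·90°
n=2: pose=(-2,8,E); sL=160/13, sR=160/13; mL=-240/13, mR=80/13; mL+mR=-160/13 → advance -1; mR−mL=320/13 → turn +1·90°
n=3: pose=(-3,8,N); sL=20, sR=20; mL=-30, mR=10; mL+mR=-20 → advance -1; mR−mL=40 → turn +1·90°
n=4: pose=(-3,7,W); sL=160/13, sR=32; mL=-496/13, mR=-48/13; mL+mR=-544/13 → advance -1; mR−mL=448/13 → turn +1·90°
n=5: pose=(-2,7,S); sL=80/9, sR=16; mL=-184/9, mR=8/9; mL+mR=-176/9 → advance -1; mR−mL=64/3 → turn +1·90°
n=6: pose=(-2,8,E); sL=160/13, sR=160/13; mL=-240/13, mR=80/13; mL+mR=-160/13 → advance -1; mR−mL=320/13 → turn +1·90°
n=7: pose=(-3,8,N); sL=20, sR=20; mL=-30, mR=10; mL+mR=-20 → advance -1; mR−mL=40 → turn +1·90°

0 160/13 32 -496/13 -48/13 -3 7 W
1 80/9 16 -184/9 8/9 -2 7 S
2 160/13 160/13 -240/13 80/13 -2 8 E
3 20 20 -30 10 -3 8 N
4 160/13 32 -496/13 -48/13 -3 7 W
5 80/9 16 -184/9 8/9 -2 7 S
6 160/13 160/13 -240/13 80/13 -2 8 E
7 20 20 -30 10 -3 8 N
final -3 7 W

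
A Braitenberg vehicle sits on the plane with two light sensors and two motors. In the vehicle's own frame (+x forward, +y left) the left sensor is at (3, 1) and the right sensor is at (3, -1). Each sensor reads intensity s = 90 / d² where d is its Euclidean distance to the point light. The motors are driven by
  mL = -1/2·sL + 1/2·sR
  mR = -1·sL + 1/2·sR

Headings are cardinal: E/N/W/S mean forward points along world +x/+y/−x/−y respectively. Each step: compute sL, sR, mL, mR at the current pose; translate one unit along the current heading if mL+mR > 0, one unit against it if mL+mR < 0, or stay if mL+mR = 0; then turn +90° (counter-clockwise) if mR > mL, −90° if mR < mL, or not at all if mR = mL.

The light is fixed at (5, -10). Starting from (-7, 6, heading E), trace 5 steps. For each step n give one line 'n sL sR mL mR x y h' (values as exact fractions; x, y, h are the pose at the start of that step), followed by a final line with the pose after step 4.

n=0: pose=(-7,6,E); sL=9/37, sR=5/17; mL=16/629, mR=-121/1258; mL+mR=-89/1258 → advance -1; mR−mL=-9/74 → turn -1·90°
n=1: pose=(-8,6,S); sL=90/313, sR=18/73; mL=-468/22849, mR=-3753/22849; mL+mR=-4221/22849 → advance -1; mR−mL=-45/313 → turn -1·90°
n=2: pose=(-8,7,W); sL=45/256, sR=9/58; mL=-153/14848, mR=-729/7424; mL+mR=-1611/14848 → advance -1; mR−mL=-45/512 → turn -1·90°
n=3: pose=(-7,7,N); sL=90/569, sR=90/521; mL=2160/296449, mR=-21285/296449; mL+mR=-19125/296449 → advance -1; mR−mL=-45/569 → turn -1·90°
n=4: pose=(-7,6,E); sL=9/37, sR=5/17; mL=16/629, mR=-121/1258; mL+mR=-89/1258 → advance -1; mR−mL=-9/74 → turn -1·90°

0 9/37 5/17 16/629 -121/1258 -7 6 E
1 90/313 18/73 -468/22849 -3753/22849 -8 6 S
2 45/256 9/58 -153/14848 -729/7424 -8 7 W
3 90/569 90/521 2160/296449 -21285/296449 -7 7 N
4 9/37 5/17 16/629 -121/1258 -7 6 E
final -8 6 S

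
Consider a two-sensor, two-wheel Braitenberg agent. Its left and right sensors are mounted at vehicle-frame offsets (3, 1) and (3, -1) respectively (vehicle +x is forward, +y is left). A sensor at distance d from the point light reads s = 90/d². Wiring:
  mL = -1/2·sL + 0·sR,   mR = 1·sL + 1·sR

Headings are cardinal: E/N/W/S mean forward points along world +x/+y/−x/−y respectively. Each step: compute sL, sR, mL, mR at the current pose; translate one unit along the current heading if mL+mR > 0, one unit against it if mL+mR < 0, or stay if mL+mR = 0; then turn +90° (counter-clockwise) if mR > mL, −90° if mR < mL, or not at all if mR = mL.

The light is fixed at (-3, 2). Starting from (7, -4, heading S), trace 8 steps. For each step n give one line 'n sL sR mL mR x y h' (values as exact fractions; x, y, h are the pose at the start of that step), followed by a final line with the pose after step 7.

n=0: pose=(7,-4,S); sL=45/101, sR=5/9; mL=-45/202, mR=910/909; mL+mR=1415/1818 → advance +1; mR−mL=2225/1818 → turn +1·90°
n=1: pose=(7,-5,E); sL=18/41, sR=90/233; mL=-9/41, mR=7884/9553; mL+mR=5787/9553 → advance +1; mR−mL=9981/9553 → turn +1·90°
n=2: pose=(8,-5,N); sL=45/58, sR=9/16; mL=-45/116, mR=621/464; mL+mR=441/464 → advance +1; mR−mL=801/464 → turn +1·90°
n=3: pose=(8,-4,W); sL=90/113, sR=90/89; mL=-45/113, mR=18180/10057; mL+mR=14175/10057 → advance +1; mR−mL=22185/10057 → turn +1·90°
n=4: pose=(7,-4,S); sL=45/101, sR=5/9; mL=-45/202, mR=910/909; mL+mR=1415/1818 → advance +1; mR−mL=2225/1818 → turn +1·90°
n=5: pose=(7,-5,E); sL=18/41, sR=90/233; mL=-9/41, mR=7884/9553; mL+mR=5787/9553 → advance +1; mR−mL=9981/9553 → turn +1·90°
n=6: pose=(8,-5,N); sL=45/58, sR=9/16; mL=-45/116, mR=621/464; mL+mR=441/464 → advance +1; mR−mL=801/464 → turn +1·90°
n=7: pose=(8,-4,W); sL=90/113, sR=90/89; mL=-45/113, mR=18180/10057; mL+mR=14175/10057 → advance +1; mR−mL=22185/10057 → turn +1·90°

0 45/101 5/9 -45/202 910/909 7 -4 S
1 18/41 90/233 -9/41 7884/9553 7 -5 E
2 45/58 9/16 -45/116 621/464 8 -5 N
3 90/113 90/89 -45/113 18180/10057 8 -4 W
4 45/101 5/9 -45/202 910/909 7 -4 S
5 18/41 90/233 -9/41 7884/9553 7 -5 E
6 45/58 9/16 -45/116 621/464 8 -5 N
7 90/113 90/89 -45/113 18180/10057 8 -4 W
final 7 -4 S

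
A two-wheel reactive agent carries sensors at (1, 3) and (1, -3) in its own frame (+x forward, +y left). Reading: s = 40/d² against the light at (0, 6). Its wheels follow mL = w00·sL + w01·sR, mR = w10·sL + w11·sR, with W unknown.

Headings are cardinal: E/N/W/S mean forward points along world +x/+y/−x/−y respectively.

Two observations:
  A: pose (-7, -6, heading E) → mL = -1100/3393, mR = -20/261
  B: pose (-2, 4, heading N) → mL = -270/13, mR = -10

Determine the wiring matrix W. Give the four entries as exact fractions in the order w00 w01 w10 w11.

obs A: pose=(-7,-6,E) → sL=40/117, sR=40/261, mL=-1100/3393, mR=-20/261
obs B: pose=(-2,4,N) → sL=20/13, sR=20, mL=-270/13, mR=-10
sensor matrix S = [[40/117, 40/261], [20/13, 20]]; det S = 22400/3393
solve [mL_A; mL_B] = S·[w00; w01] and [mR_A; mR_B] = S·[w10; w11]:
  w00 = -1/2, w01 = -1, w10 = 0, w11 = -1/2

-1/2 -1 0 -1/2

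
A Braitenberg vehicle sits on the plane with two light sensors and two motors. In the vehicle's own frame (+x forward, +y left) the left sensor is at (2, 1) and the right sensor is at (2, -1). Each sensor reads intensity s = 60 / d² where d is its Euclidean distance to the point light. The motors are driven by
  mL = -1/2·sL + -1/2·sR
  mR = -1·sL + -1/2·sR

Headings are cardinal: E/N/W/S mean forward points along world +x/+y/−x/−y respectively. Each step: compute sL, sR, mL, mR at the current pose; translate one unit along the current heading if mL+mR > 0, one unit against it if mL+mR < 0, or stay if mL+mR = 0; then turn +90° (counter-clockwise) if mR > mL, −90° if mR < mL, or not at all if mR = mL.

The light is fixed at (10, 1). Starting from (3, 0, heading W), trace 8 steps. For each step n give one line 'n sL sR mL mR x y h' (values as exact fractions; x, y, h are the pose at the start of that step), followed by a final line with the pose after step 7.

0 12/17 20/27 -332/459 -494/459 3 0 W
1 6/5 30/13 -114/65 -153/65 4 0 N
2 60/17 12/5 -252/85 -402/85 4 -1 E
3 15/13 3/4 -99/104 -159/104 3 -1 S
4 12/17 20/27 -332/459 -494/459 3 0 W
5 6/5 30/13 -114/65 -153/65 4 0 N
6 60/17 12/5 -252/85 -402/85 4 -1 E
7 15/13 3/4 -99/104 -159/104 3 -1 S
final 3 0 W

n=0: pose=(3,0,W); sL=12/17, sR=20/27; mL=-332/459, mR=-494/459; mL+mR=-826/459 → advance -1; mR−mL=-6/17 → turn -1·90°
n=1: pose=(4,0,N); sL=6/5, sR=30/13; mL=-114/65, mR=-153/65; mL+mR=-267/65 → advance -1; mR−mL=-3/5 → turn -1·90°
n=2: pose=(4,-1,E); sL=60/17, sR=12/5; mL=-252/85, mR=-402/85; mL+mR=-654/85 → advance -1; mR−mL=-30/17 → turn -1·90°
n=3: pose=(3,-1,S); sL=15/13, sR=3/4; mL=-99/104, mR=-159/104; mL+mR=-129/52 → advance -1; mR−mL=-15/26 → turn -1·90°
n=4: pose=(3,0,W); sL=12/17, sR=20/27; mL=-332/459, mR=-494/459; mL+mR=-826/459 → advance -1; mR−mL=-6/17 → turn -1·90°
n=5: pose=(4,0,N); sL=6/5, sR=30/13; mL=-114/65, mR=-153/65; mL+mR=-267/65 → advance -1; mR−mL=-3/5 → turn -1·90°
n=6: pose=(4,-1,E); sL=60/17, sR=12/5; mL=-252/85, mR=-402/85; mL+mR=-654/85 → advance -1; mR−mL=-30/17 → turn -1·90°
n=7: pose=(3,-1,S); sL=15/13, sR=3/4; mL=-99/104, mR=-159/104; mL+mR=-129/52 → advance -1; mR−mL=-15/26 → turn -1·90°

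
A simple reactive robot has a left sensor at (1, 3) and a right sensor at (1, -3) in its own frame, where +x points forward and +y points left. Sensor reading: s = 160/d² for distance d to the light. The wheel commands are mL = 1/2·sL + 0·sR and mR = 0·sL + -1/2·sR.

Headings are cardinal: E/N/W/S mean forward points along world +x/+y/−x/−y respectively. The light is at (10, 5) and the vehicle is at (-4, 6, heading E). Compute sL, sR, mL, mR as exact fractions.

left sensor world pos  = (-3, 9); dL² = 185
right sensor world pos = (-3, 3); dR² = 173
sL = 160/185 = 32/37
sR = 160/173 = 160/173
mL = 1/2·sL + 0·sR = 16/37
mR = 0·sL + -1/2·sR = -80/173

32/37 160/173 16/37 -80/173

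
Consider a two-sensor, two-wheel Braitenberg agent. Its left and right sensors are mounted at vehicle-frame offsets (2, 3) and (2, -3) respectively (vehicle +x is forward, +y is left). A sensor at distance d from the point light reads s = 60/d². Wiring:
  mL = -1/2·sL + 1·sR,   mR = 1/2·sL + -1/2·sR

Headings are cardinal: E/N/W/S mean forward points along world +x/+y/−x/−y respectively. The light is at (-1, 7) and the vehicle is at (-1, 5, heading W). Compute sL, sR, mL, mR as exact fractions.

left sensor world pos  = (-3, 2); dL² = 29
right sensor world pos = (-3, 8); dR² = 5
sL = 60/29 = 60/29
sR = 60/5 = 12
mL = -1/2·sL + 1·sR = 318/29
mR = 1/2·sL + -1/2·sR = -144/29

60/29 12 318/29 -144/29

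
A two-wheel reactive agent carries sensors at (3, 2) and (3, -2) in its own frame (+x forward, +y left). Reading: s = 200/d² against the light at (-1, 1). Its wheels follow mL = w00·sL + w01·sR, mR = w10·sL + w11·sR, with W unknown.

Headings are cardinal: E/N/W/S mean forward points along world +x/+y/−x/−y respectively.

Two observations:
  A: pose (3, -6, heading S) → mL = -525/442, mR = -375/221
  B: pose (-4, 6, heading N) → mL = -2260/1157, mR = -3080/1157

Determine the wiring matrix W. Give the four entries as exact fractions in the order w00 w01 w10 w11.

obs A: pose=(3,-6,S) → sL=25/17, sR=25/13, mL=-525/442, mR=-375/221
obs B: pose=(-4,6,N) → sL=200/89, sR=40/13, mL=-2260/1157, mR=-3080/1157
sensor matrix S = [[25/17, 25/13], [200/89, 40/13]]; det S = 4000/19669
solve [mL_A; mL_B] = S·[w00; w01] and [mR_A; mR_B] = S·[w10; w11]:
  w00 = 1/2, w01 = -1, w10 = -1/2, w11 = -1/2

1/2 -1 -1/2 -1/2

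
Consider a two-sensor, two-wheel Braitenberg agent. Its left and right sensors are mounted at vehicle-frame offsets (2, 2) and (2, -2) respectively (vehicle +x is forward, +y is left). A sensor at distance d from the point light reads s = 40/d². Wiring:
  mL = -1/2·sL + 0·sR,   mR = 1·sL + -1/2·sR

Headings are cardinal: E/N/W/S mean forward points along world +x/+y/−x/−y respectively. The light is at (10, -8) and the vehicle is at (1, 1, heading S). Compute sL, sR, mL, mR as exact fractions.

left sensor world pos  = (3, -1); dL² = 98
right sensor world pos = (-1, -1); dR² = 170
sL = 40/98 = 20/49
sR = 40/170 = 4/17
mL = -1/2·sL + 0·sR = -10/49
mR = 1·sL + -1/2·sR = 242/833

20/49 4/17 -10/49 242/833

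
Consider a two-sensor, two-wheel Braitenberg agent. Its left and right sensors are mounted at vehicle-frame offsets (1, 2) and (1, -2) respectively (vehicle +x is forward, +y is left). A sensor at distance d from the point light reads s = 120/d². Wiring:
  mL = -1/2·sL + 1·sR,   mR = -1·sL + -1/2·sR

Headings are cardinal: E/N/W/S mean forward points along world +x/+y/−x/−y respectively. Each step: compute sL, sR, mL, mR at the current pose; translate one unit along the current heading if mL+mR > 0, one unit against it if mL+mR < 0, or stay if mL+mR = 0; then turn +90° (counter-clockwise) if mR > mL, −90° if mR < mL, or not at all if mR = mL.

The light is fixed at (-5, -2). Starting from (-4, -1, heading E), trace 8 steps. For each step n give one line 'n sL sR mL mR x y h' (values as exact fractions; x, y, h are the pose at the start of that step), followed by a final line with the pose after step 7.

n=0: pose=(-4,-1,E); sL=120/13, sR=24; mL=252/13, mR=-276/13; mL+mR=-24/13 → advance -1; mR−mL=-528/13 → turn -1·90°
n=1: pose=(-5,-1,S); sL=30, sR=30; mL=15, mR=-45; mL+mR=-30 → advance -1; mR−mL=-60 → turn -1·90°
n=2: pose=(-5,0,W); sL=120, sR=120/17; mL=-900/17, mR=-2100/17; mL+mR=-3000/17 → advance -1; mR−mL=-1200/17 → turn -1·90°
n=3: pose=(-4,0,N); sL=12, sR=20/3; mL=2/3, mR=-46/3; mL+mR=-44/3 → advance -1; mR−mL=-16 → turn -1·90°
n=4: pose=(-4,-1,E); sL=120/13, sR=24; mL=252/13, mR=-276/13; mL+mR=-24/13 → advance -1; mR−mL=-528/13 → turn -1·90°
n=5: pose=(-5,-1,S); sL=30, sR=30; mL=15, mR=-45; mL+mR=-30 → advance -1; mR−mL=-60 → turn -1·90°
n=6: pose=(-5,0,W); sL=120, sR=120/17; mL=-900/17, mR=-2100/17; mL+mR=-3000/17 → advance -1; mR−mL=-1200/17 → turn -1·90°
n=7: pose=(-4,0,N); sL=12, sR=20/3; mL=2/3, mR=-46/3; mL+mR=-44/3 → advance -1; mR−mL=-16 → turn -1·90°

0 120/13 24 252/13 -276/13 -4 -1 E
1 30 30 15 -45 -5 -1 S
2 120 120/17 -900/17 -2100/17 -5 0 W
3 12 20/3 2/3 -46/3 -4 0 N
4 120/13 24 252/13 -276/13 -4 -1 E
5 30 30 15 -45 -5 -1 S
6 120 120/17 -900/17 -2100/17 -5 0 W
7 12 20/3 2/3 -46/3 -4 0 N
final -4 -1 E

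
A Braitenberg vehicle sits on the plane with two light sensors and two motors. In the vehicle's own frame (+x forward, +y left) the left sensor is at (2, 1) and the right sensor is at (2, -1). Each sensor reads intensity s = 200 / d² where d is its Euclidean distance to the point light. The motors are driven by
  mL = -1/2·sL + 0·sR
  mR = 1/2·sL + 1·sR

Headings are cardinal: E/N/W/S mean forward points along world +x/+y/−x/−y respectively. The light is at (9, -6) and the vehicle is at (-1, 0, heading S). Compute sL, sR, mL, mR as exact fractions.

200/97 200/137 -100/97 33100/13289

left sensor world pos  = (0, -2); dL² = 97
right sensor world pos = (-2, -2); dR² = 137
sL = 200/97 = 200/97
sR = 200/137 = 200/137
mL = -1/2·sL + 0·sR = -100/97
mR = 1/2·sL + 1·sR = 33100/13289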